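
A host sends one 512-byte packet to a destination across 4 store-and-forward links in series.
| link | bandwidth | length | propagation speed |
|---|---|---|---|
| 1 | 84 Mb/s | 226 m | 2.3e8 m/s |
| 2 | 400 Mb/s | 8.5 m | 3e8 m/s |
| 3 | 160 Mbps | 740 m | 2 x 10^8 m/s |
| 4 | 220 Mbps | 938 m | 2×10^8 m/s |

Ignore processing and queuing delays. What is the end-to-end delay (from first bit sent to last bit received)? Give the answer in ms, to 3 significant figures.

L = 512 × 8 = 4096 bits.
Transmission delays (L/R per hop): 0.0487619, 0.01024, 0.0256, 0.0186182 ms; sum = 0.10322 ms.
Propagation delays (d/s per hop): 0.000982609, 2.83333e-05, 0.0037, 0.00469 ms; sum = 0.00940094 ms.
End-to-end = 0.113 ms.

0.113 ms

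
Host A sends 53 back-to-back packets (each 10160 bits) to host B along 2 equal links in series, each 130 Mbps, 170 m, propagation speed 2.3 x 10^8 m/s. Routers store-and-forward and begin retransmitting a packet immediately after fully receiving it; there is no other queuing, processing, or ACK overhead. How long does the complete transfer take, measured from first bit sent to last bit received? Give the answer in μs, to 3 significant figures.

4220 μs

Per-hop transmission t_tx = L/R = 10160/130000000 = 78.1538 μs.
Per-hop propagation t_prop = 170/2.3e+08 = 0.73913 μs.
Pipeline fill: first packet needs 2·t_tx to clear all hops; remaining 52 packets each add one t_tx.
Total = (2+53-1)·t_tx + 2·t_prop = 54·78.1538 + 2·0.73913 = 4220 μs.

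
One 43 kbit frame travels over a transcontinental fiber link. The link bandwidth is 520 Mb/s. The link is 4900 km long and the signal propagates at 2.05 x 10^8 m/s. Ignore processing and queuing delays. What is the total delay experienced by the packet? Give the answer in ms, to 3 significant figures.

24.0 ms

L = 43000 bits.
Transmission delay = L/R = 43000 / 520000000 = 0.0826923 ms.
Propagation delay = d/s = 4900000 m / 2.05e+08 m/s = 23.9024 ms.
Total = 24.0 ms.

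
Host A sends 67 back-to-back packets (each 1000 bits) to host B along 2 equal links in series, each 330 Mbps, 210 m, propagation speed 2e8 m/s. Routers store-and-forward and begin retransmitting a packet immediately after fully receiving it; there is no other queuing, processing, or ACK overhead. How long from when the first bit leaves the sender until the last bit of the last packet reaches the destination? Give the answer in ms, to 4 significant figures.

Per-hop transmission t_tx = L/R = 1000/330000000 = 0.0030303 ms.
Per-hop propagation t_prop = 210/200000000 = 0.00105 ms.
Pipeline fill: first packet needs 2·t_tx to clear all hops; remaining 66 packets each add one t_tx.
Total = (2+67-1)·t_tx + 2·t_prop = 68·0.0030303 + 2·0.00105 = 0.2082 ms.

0.2082 ms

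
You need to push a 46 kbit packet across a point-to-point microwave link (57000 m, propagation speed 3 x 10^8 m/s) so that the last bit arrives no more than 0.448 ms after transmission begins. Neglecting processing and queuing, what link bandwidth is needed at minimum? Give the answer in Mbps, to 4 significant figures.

178.3 Mbps

Propagation delay = 57000 / 300000000 = 0.19 ms.
Transmission budget = 0.448 − 0.19 = 0.258 ms.
R ≥ L / t_tx = 46000 bits / 0.000258 s = 178.3 Mbps.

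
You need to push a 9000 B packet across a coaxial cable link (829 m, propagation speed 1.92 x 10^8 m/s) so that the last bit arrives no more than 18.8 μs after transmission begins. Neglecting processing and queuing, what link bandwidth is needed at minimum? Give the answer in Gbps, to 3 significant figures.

4.97 Gbps

L = 72000 bits.
Propagation delay = 829 / 192000000 = 4.31771 μs.
Transmission budget = 18.8 − 4.31771 = 14.4823 μs.
R ≥ L / t_tx = 72000 bits / 1.44823e-05 s = 4.97 Gbps.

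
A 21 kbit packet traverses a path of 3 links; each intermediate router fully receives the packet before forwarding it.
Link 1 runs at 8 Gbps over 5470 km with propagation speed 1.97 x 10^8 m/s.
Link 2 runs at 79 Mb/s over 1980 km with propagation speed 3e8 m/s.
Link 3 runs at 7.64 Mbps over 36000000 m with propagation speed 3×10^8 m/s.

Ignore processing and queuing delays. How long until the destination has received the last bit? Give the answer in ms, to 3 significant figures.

L = 21000 bits.
Transmission delays (L/R per hop): 0.002625, 0.265823, 2.74869 ms; sum = 3.01714 ms.
Propagation delays (d/s per hop): 27.7665, 6.6, 120 ms; sum = 154.366 ms.
End-to-end = 157 ms.

157 ms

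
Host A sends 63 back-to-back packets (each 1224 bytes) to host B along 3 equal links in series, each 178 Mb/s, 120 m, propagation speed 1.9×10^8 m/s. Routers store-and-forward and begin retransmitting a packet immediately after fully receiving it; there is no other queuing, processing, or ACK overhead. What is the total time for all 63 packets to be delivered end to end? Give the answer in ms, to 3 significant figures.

3.58 ms

Per-hop transmission t_tx = L/R = 9792/178000000 = 0.0550112 ms.
Per-hop propagation t_prop = 120/190000000 = 0.000631579 ms.
Pipeline fill: first packet needs 3·t_tx to clear all hops; remaining 62 packets each add one t_tx.
Total = (3+63-1)·t_tx + 3·t_prop = 65·0.0550112 + 3·0.000631579 = 3.58 ms.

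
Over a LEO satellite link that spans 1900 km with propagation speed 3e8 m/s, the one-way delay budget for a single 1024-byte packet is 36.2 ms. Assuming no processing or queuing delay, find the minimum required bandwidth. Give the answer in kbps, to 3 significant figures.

L = 8192 bits.
Propagation delay = 1900000 / 300000000 = 6.33333 ms.
Transmission budget = 36.2 − 6.33333 = 29.8667 ms.
R ≥ L / t_tx = 8192 bits / 0.0298667 s = 274 kbps.

274 kbps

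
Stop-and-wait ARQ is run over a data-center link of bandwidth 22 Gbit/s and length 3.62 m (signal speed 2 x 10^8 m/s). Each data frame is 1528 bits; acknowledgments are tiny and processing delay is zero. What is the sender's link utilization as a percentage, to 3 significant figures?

t_tx = L/R = 1528/22000000000 = 6.94545e-08 s.
t_prop = 3.62/200000000 = 1.81e-08 s; RTT = 3.62e-08 s.
Cycle = t_tx + RTT = 1.05655e-07 s.
Utilization = t_tx / cycle = 6.94545e-08/1.05655e-07 = 65.7 %.

65.7 %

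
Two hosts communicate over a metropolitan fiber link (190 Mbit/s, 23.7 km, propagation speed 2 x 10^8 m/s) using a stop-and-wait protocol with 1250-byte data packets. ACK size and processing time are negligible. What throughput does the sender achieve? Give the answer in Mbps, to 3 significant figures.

34.5 Mbps

t_tx = L/R = 10000/190000000 = 5.26316e-05 s.
t_prop = 23700/200000000 = 0.0001185 s; RTT = 0.000237 s.
Cycle = t_tx + RTT = 0.000289632 s.
Throughput = L / cycle = 10000 / 0.000289632 = 34.5 Mbps.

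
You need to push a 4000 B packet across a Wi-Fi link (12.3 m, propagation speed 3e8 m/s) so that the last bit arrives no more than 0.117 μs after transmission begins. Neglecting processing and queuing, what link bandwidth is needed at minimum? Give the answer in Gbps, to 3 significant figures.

421 Gbps

L = 32000 bits.
Propagation delay = 12.3 / 300000000 = 0.041 μs.
Transmission budget = 0.117 − 0.041 = 0.076 μs.
R ≥ L / t_tx = 32000 bits / 7.6e-08 s = 421 Gbps.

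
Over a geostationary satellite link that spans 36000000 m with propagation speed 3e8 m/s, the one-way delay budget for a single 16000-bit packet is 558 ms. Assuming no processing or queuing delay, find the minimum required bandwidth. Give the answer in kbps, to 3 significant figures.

Propagation delay = 36000000 / 300000000 = 120 ms.
Transmission budget = 558 − 120 = 438 ms.
R ≥ L / t_tx = 16000 bits / 0.438 s = 36.5 kbps.

36.5 kbps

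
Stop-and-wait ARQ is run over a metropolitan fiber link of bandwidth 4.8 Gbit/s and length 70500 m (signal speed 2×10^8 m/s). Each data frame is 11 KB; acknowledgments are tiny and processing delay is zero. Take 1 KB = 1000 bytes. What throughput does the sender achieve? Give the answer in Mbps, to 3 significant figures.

t_tx = L/R = 88000/4800000000 = 1.83333e-05 s.
t_prop = 70500/200000000 = 0.0003525 s; RTT = 0.000705 s.
Cycle = t_tx + RTT = 0.000723333 s.
Throughput = L / cycle = 88000 / 0.000723333 = 122 Mbps.

122 Mbps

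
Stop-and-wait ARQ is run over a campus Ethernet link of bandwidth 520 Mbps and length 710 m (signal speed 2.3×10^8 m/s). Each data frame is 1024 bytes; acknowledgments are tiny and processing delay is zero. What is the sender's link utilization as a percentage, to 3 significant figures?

t_tx = L/R = 8192/520000000 = 1.57538e-05 s.
t_prop = 710/2.3e+08 = 3.08696e-06 s; RTT = 6.17391e-06 s.
Cycle = t_tx + RTT = 2.19278e-05 s.
Utilization = t_tx / cycle = 1.57538e-05/2.19278e-05 = 71.8 %.

71.8 %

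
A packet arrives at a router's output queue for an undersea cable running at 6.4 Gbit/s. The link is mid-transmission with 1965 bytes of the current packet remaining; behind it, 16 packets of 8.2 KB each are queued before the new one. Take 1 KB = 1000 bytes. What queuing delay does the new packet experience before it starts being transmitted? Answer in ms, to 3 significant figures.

0.166 ms

Each queued packet: L/R = 65600/6400000000 = 0.01025 ms.
16 queued → 0.164 ms.
Plus remaining 15720 bits of current packet: 0.00245625 ms.
Queuing delay = 0.166 ms.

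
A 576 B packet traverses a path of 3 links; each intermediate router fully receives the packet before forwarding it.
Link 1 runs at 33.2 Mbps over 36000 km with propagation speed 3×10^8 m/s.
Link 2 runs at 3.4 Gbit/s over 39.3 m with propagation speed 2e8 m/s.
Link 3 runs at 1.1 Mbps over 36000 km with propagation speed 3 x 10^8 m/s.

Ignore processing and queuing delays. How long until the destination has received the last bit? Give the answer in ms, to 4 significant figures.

L = 576 × 8 = 4608 bits.
Transmission delays (L/R per hop): 0.138795, 0.00135529, 4.18909 ms; sum = 4.32924 ms.
Propagation delays (d/s per hop): 120, 0.0001965, 120 ms; sum = 240 ms.
End-to-end = 244.3 ms.

244.3 ms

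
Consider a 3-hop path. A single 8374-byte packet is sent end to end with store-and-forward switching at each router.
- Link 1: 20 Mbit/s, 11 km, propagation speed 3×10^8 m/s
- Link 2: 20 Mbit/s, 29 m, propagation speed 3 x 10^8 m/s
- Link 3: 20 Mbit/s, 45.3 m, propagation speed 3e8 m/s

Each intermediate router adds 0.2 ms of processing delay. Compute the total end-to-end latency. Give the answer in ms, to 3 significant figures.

L = 8374 × 8 = 66992 bits.
Transmission delay per hop = L/R = 66992/20000000 = 3.3496 ms; 3 hops → 10.0488 ms.
Propagation delays (d/s per hop): 0.0366667, 9.66667e-05, 0.000151 ms; sum = 0.0369143 ms.
Processing at 2 router(s): 2 × 0.2 ms = 0.4 ms.
End-to-end = 10.5 ms.

10.5 ms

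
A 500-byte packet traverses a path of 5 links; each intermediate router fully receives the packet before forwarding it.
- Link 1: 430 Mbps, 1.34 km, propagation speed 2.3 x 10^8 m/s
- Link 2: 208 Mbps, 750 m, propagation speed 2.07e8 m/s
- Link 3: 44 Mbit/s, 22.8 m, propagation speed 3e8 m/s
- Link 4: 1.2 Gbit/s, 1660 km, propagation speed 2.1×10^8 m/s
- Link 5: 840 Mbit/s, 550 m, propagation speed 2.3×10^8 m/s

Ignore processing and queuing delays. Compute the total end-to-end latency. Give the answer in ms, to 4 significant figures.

8.044 ms

L = 500 × 8 = 4000 bits.
Transmission delays (L/R per hop): 0.00930233, 0.0192308, 0.0909091, 0.00333333, 0.0047619 ms; sum = 0.127537 ms.
Propagation delays (d/s per hop): 0.00582609, 0.00362319, 7.6e-05, 7.90476, 0.0023913 ms; sum = 7.91668 ms.
End-to-end = 8.044 ms.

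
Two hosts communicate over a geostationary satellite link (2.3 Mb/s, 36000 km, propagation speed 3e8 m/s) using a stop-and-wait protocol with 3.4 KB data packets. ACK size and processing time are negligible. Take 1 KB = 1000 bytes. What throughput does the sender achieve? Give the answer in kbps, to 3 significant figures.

108 kbps

t_tx = L/R = 27200/2300000 = 0.0118261 s.
t_prop = 36000000/300000000 = 0.12 s; RTT = 0.24 s.
Cycle = t_tx + RTT = 0.251826 s.
Throughput = L / cycle = 27200 / 0.251826 = 108 kbps.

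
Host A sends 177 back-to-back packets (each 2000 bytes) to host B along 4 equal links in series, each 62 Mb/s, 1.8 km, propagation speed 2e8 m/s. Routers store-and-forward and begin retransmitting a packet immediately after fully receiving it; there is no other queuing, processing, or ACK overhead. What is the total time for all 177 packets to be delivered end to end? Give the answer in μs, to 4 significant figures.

46490 μs

Per-hop transmission t_tx = L/R = 16000/62000000 = 258.065 μs.
Per-hop propagation t_prop = 1800/200000000 = 9 μs.
Pipeline fill: first packet needs 4·t_tx to clear all hops; remaining 176 packets each add one t_tx.
Total = (4+177-1)·t_tx + 4·t_prop = 180·258.065 + 4·9 = 46490 μs.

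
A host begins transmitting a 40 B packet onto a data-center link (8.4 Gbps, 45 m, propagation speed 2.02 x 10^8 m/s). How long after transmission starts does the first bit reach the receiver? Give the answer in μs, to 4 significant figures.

0.2228 μs

First bit experiences only propagation delay: d/s = 45/202000000 = 0.2228 μs.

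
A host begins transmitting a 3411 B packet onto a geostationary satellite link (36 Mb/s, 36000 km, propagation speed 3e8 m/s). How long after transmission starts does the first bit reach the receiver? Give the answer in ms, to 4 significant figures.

120.0 ms

First bit experiences only propagation delay: d/s = 36000000/300000000 = 120.0 ms.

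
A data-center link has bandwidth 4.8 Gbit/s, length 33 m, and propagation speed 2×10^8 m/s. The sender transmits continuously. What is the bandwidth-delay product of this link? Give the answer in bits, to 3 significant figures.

792 bits

Propagation delay = 33 / 200000000 = 1.65e-07 s.
BDP = R × t_prop = 4800000000 × 1.65e-07 = 792 bits.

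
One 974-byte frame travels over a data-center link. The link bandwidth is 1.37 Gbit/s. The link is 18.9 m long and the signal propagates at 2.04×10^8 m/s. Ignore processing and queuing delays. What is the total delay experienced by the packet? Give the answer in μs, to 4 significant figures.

L = 974 × 8 = 7792 bits.
Transmission delay = L/R = 7792 / 1370000000 = 5.68759 μs.
Propagation delay = d/s = 18.9 m / 204000000 m/s = 0.0926471 μs.
Total = 5.780 μs.

5.780 μs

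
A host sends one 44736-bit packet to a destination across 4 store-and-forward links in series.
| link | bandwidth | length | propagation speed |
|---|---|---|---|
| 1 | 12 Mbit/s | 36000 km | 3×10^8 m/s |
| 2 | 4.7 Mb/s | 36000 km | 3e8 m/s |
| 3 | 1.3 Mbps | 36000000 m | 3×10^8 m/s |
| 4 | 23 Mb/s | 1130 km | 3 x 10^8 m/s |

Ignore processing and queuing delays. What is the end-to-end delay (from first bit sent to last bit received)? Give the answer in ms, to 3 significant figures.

413 ms

Transmission delays (L/R per hop): 3.728, 9.5183, 34.4123, 1.94504 ms; sum = 49.6036 ms.
Propagation delays (d/s per hop): 120, 120, 120, 3.76667 ms; sum = 363.767 ms.
End-to-end = 413 ms.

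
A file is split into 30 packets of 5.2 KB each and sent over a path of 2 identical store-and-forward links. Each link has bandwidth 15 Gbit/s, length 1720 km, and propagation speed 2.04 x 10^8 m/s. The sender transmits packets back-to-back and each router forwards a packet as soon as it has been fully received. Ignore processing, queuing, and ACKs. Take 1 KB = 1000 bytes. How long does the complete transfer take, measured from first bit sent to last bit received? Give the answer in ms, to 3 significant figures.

Per-hop transmission t_tx = L/R = 41600/15000000000 = 0.00277333 ms.
Per-hop propagation t_prop = 1720000/204000000 = 8.43137 ms.
Pipeline fill: first packet needs 2·t_tx to clear all hops; remaining 29 packets each add one t_tx.
Total = (2+30-1)·t_tx + 2·t_prop = 31·0.00277333 + 2·8.43137 = 16.9 ms.

16.9 ms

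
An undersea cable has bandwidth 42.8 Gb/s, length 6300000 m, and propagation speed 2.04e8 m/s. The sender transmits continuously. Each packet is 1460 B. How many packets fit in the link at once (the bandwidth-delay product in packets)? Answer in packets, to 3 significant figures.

Propagation delay = 6300000 / 204000000 = 0.0308824 s.
BDP = R × t_prop = 42800000000 × 0.0308824 = 1321760000 bits.
In packets of 11680 bits: 113000 packets.

113000 packets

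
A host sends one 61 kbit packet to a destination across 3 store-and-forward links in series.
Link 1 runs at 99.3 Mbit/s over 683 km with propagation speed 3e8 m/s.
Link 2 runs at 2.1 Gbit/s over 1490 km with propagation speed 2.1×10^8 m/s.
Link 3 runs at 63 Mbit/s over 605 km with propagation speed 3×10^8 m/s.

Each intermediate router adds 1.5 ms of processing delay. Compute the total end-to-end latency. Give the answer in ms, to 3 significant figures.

L = 61000 bits.
Transmission delays (L/R per hop): 0.6143, 0.0290476, 0.968254 ms; sum = 1.6116 ms.
Propagation delays (d/s per hop): 2.27667, 7.09524, 2.01667 ms; sum = 11.3886 ms.
Processing at 2 router(s): 2 × 1.5 ms = 3 ms.
End-to-end = 16.0 ms.

16.0 ms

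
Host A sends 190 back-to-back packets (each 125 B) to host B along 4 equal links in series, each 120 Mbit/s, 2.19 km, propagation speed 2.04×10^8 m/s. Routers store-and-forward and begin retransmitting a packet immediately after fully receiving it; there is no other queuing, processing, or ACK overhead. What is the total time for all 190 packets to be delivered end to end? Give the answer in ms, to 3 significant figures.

Per-hop transmission t_tx = L/R = 1000/120000000 = 0.00833333 ms.
Per-hop propagation t_prop = 2190/204000000 = 0.0107353 ms.
Pipeline fill: first packet needs 4·t_tx to clear all hops; remaining 189 packets each add one t_tx.
Total = (4+190-1)·t_tx + 4·t_prop = 193·0.00833333 + 4·0.0107353 = 1.65 ms.

1.65 ms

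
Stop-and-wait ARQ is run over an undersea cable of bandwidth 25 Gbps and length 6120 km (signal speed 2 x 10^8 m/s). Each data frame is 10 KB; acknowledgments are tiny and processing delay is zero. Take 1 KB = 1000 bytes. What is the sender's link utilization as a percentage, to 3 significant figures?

t_tx = L/R = 80000/25000000000 = 3.2e-06 s.
t_prop = 6120000/200000000 = 0.0306 s; RTT = 0.0612 s.
Cycle = t_tx + RTT = 0.0612032 s.
Utilization = t_tx / cycle = 3.2e-06/0.0612032 = 0.00523 %.

0.00523 %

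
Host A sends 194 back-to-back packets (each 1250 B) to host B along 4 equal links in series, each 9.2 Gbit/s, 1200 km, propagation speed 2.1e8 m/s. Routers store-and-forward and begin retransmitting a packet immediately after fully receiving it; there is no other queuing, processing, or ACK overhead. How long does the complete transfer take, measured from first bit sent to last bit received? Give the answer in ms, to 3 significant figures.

Per-hop transmission t_tx = L/R = 10000/9200000000 = 0.00108696 ms.
Per-hop propagation t_prop = 1200000/210000000 = 5.71429 ms.
Pipeline fill: first packet needs 4·t_tx to clear all hops; remaining 193 packets each add one t_tx.
Total = (4+194-1)·t_tx + 4·t_prop = 197·0.00108696 + 4·5.71429 = 23.1 ms.

23.1 ms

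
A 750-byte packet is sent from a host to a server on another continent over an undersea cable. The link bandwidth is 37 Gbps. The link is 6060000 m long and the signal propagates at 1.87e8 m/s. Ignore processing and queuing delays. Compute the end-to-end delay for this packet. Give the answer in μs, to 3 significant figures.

32400 μs

L = 750 × 8 = 6000 bits.
Transmission delay = L/R = 6000 / 37000000000 = 0.162162 μs.
Propagation delay = d/s = 6060000 m / 187000000 m/s = 32406.4 μs.
Total = 32400 μs.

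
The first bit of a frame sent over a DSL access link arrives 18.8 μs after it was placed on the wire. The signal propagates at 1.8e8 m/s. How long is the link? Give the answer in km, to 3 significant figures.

3.38 km

d = s × t_prop = 180000000 × 1.88e-05 = 3.38 km.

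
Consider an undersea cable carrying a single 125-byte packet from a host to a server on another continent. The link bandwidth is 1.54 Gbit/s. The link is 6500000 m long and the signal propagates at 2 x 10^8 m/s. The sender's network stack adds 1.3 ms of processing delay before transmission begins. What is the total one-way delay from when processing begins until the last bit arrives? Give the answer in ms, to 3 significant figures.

L = 125 × 8 = 1000 bits.
Transmission delay = L/R = 1000 / 1540000000 = 0.000649351 ms.
Propagation delay = d/s = 6500000 m / 200000000 m/s = 32.5 ms.
Plus processing delay 1.3 ms = 1.3 ms.
Total = 33.8 ms.

33.8 ms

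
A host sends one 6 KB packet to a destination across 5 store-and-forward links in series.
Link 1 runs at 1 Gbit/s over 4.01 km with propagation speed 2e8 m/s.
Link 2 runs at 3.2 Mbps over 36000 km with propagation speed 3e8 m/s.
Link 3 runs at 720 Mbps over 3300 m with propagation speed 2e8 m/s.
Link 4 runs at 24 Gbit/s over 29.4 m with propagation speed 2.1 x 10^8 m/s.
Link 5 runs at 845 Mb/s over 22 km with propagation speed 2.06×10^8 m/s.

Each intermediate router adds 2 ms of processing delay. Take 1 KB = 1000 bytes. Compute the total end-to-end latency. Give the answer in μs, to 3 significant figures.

L = 48000 bits.
Transmission delays (L/R per hop): 48, 15000, 66.6667, 2, 56.8047 μs; sum = 15173.5 μs.
Propagation delays (d/s per hop): 20.05, 120000, 16.5, 0.14, 106.796 μs; sum = 120143 μs.
Processing at 4 router(s): 4 × 2 ms = 8000 μs.
End-to-end = 143000 μs.

143000 μs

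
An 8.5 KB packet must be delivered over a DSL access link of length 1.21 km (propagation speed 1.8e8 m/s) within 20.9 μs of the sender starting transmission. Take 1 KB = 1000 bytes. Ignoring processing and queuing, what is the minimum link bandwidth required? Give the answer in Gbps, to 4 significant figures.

L = 68000 bits.
Propagation delay = 1210 / 180000000 = 6.72222 μs.
Transmission budget = 20.9 − 6.72222 = 14.1778 μs.
R ≥ L / t_tx = 68000 bits / 1.41778e-05 s = 4.796 Gbps.

4.796 Gbps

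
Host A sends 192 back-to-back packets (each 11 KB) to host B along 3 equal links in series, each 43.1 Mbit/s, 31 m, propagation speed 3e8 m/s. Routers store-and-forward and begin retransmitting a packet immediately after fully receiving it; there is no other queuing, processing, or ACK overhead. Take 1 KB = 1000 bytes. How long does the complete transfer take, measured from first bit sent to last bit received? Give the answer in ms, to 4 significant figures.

Per-hop transmission t_tx = L/R = 88000/43100000 = 2.04176 ms.
Per-hop propagation t_prop = 31/300000000 = 0.000103333 ms.
Pipeline fill: first packet needs 3·t_tx to clear all hops; remaining 191 packets each add one t_tx.
Total = (3+192-1)·t_tx + 3·t_prop = 194·2.04176 + 3·0.000103333 = 396.1 ms.

396.1 ms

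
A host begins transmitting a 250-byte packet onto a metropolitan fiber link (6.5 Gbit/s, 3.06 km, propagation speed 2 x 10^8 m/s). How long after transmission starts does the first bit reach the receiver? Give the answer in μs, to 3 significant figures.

First bit experiences only propagation delay: d/s = 3060/200000000 = 15.3 μs.

15.3 μs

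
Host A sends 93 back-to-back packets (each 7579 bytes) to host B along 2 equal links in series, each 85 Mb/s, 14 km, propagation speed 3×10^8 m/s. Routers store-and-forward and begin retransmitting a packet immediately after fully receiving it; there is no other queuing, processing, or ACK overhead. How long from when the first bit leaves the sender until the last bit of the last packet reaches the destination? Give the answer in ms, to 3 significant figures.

67.1 ms

Per-hop transmission t_tx = L/R = 60632/85000000 = 0.713318 ms.
Per-hop propagation t_prop = 14000/300000000 = 0.0466667 ms.
Pipeline fill: first packet needs 2·t_tx to clear all hops; remaining 92 packets each add one t_tx.
Total = (2+93-1)·t_tx + 2·t_prop = 94·0.713318 + 2·0.0466667 = 67.1 ms.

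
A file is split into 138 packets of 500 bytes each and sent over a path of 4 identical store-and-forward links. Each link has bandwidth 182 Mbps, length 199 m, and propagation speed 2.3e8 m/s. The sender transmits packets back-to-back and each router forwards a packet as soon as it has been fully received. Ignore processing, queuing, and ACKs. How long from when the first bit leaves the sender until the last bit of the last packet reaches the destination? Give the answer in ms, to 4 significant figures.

3.102 ms

Per-hop transmission t_tx = L/R = 4000/182000000 = 0.021978 ms.
Per-hop propagation t_prop = 199/2.3e+08 = 0.000865217 ms.
Pipeline fill: first packet needs 4·t_tx to clear all hops; remaining 137 packets each add one t_tx.
Total = (4+138-1)·t_tx + 4·t_prop = 141·0.021978 + 4·0.000865217 = 3.102 ms.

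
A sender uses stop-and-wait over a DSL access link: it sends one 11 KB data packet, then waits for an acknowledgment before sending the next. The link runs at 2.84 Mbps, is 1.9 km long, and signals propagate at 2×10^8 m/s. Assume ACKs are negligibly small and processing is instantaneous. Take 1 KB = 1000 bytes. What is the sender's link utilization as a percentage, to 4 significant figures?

99.94 %

t_tx = L/R = 88000/2840000 = 0.0309859 s.
t_prop = 1900/200000000 = 9.5e-06 s; RTT = 1.9e-05 s.
Cycle = t_tx + RTT = 0.0310049 s.
Utilization = t_tx / cycle = 0.0309859/0.0310049 = 99.94 %.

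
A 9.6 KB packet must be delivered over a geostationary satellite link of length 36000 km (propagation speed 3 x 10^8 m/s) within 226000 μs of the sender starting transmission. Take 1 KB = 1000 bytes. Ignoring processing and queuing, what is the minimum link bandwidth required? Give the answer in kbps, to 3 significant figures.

L = 76800 bits.
Propagation delay = 36000000 / 300000000 = 120000 μs.
Transmission budget = 226000 − 120000 = 106000 μs.
R ≥ L / t_tx = 76800 bits / 0.106 s = 725 kbps.

725 kbps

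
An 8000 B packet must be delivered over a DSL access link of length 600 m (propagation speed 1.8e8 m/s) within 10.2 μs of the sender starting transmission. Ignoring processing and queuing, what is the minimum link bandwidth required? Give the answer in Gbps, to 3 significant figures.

9.32 Gbps

L = 64000 bits.
Propagation delay = 600 / 180000000 = 3.33333 μs.
Transmission budget = 10.2 − 3.33333 = 6.86667 μs.
R ≥ L / t_tx = 64000 bits / 6.86667e-06 s = 9.32 Gbps.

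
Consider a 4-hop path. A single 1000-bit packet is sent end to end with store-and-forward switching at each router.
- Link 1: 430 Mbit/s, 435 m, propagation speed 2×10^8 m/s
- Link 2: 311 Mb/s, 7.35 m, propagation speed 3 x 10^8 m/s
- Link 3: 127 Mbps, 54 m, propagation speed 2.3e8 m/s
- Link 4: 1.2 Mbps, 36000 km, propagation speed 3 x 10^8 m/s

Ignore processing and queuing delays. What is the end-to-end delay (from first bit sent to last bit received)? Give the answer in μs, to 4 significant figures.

Transmission delays (L/R per hop): 2.32558, 3.21543, 7.87402, 833.333 μs; sum = 846.748 μs.
Propagation delays (d/s per hop): 2.175, 0.0245, 0.234783, 120000 μs; sum = 120002 μs.
End-to-end = 120800 μs.

120800 μs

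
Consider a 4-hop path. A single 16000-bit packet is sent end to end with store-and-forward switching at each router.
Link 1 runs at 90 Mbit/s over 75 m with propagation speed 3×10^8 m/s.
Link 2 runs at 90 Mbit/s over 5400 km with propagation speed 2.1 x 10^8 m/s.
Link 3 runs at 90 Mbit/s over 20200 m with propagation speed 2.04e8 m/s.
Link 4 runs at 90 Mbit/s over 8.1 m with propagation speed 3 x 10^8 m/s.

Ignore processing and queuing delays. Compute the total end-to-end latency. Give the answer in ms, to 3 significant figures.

Transmission delay per hop = L/R = 16000/90000000 = 0.177778 ms; 4 hops → 0.711111 ms.
Propagation delays (d/s per hop): 0.00025, 25.7143, 0.0990196, 2.7e-05 ms; sum = 25.8136 ms.
End-to-end = 26.5 ms.

26.5 ms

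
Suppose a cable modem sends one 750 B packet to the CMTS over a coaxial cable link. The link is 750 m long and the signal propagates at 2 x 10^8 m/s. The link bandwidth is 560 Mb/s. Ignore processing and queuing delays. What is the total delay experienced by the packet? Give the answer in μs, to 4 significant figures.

14.46 μs

L = 750 × 8 = 6000 bits.
Transmission delay = L/R = 6000 / 560000000 = 10.7143 μs.
Propagation delay = d/s = 750 m / 200000000 m/s = 3.75 μs.
Total = 14.46 μs.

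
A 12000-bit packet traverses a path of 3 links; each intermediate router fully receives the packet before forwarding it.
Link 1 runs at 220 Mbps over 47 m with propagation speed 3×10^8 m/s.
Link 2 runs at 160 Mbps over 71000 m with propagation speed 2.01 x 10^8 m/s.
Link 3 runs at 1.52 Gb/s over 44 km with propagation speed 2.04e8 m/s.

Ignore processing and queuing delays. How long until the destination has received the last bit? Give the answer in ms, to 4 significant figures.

0.7065 ms

Transmission delays (L/R per hop): 0.0545455, 0.075, 0.00789474 ms; sum = 0.13744 ms.
Propagation delays (d/s per hop): 0.000156667, 0.353234, 0.215686 ms; sum = 0.569077 ms.
End-to-end = 0.7065 ms.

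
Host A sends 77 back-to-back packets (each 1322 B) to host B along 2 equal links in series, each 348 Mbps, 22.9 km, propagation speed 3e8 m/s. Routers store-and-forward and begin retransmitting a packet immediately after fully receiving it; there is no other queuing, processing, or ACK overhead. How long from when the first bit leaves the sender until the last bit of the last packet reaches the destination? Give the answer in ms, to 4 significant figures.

2.523 ms

Per-hop transmission t_tx = L/R = 10576/348000000 = 0.0303908 ms.
Per-hop propagation t_prop = 22900/300000000 = 0.0763333 ms.
Pipeline fill: first packet needs 2·t_tx to clear all hops; remaining 76 packets each add one t_tx.
Total = (2+77-1)·t_tx + 2·t_prop = 78·0.0303908 + 2·0.0763333 = 2.523 ms.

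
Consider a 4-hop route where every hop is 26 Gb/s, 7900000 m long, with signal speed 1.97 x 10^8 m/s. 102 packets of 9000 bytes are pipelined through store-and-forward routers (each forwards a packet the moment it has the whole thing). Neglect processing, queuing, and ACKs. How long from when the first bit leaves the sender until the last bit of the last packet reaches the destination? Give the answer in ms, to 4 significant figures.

160.7 ms

Per-hop transmission t_tx = L/R = 72000/26000000000 = 0.00276923 ms.
Per-hop propagation t_prop = 7900000/197000000 = 40.1015 ms.
Pipeline fill: first packet needs 4·t_tx to clear all hops; remaining 101 packets each add one t_tx.
Total = (4+102-1)·t_tx + 4·t_prop = 105·0.00276923 + 4·40.1015 = 160.7 ms.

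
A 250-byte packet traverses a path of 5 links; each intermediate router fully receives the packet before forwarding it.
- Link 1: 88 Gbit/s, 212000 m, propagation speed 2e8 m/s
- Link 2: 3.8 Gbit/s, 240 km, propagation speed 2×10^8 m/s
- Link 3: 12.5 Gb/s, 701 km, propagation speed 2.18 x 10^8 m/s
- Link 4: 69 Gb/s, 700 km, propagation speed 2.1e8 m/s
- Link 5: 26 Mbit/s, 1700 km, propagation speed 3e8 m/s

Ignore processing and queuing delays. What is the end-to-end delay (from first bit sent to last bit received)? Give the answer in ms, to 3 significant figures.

L = 250 × 8 = 2000 bits.
Transmission delays (L/R per hop): 2.27273e-05, 0.000526316, 0.00016, 2.89855e-05, 0.0769231 ms; sum = 0.0776611 ms.
Propagation delays (d/s per hop): 1.06, 1.2, 3.2156, 3.33333, 5.66667 ms; sum = 14.4756 ms.
End-to-end = 14.6 ms.

14.6 ms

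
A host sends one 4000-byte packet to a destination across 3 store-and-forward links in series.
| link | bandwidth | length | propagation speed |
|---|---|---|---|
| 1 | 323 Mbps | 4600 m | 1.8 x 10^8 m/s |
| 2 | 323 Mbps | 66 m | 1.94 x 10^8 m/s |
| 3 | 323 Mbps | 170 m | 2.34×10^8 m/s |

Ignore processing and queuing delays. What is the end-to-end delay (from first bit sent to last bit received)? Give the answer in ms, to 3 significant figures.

0.324 ms

L = 4000 × 8 = 32000 bits.
Transmission delay per hop = L/R = 32000/323000000 = 0.0990712 ms; 3 hops → 0.297214 ms.
Propagation delays (d/s per hop): 0.0255556, 0.000340206, 0.000726496 ms; sum = 0.0266223 ms.
End-to-end = 0.324 ms.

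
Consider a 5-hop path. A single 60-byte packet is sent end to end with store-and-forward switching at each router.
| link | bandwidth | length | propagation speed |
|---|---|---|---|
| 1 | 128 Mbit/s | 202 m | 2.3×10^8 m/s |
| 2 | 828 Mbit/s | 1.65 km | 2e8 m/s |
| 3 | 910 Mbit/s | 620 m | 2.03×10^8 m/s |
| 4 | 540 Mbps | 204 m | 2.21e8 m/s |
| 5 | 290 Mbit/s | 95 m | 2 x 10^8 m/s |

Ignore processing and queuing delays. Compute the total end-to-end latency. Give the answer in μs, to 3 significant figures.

L = 60 × 8 = 480 bits.
Transmission delays (L/R per hop): 3.75, 0.57971, 0.527473, 0.888889, 1.65517 μs; sum = 7.40124 μs.
Propagation delays (d/s per hop): 0.878261, 8.25, 3.05419, 0.923077, 0.475 μs; sum = 13.5805 μs.
End-to-end = 21.0 μs.

21.0 μs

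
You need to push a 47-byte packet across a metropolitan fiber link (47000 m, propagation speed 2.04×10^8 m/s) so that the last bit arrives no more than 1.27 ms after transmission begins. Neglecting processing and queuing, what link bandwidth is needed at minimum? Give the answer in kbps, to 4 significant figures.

L = 376 bits.
Propagation delay = 47000 / 204000000 = 0.230392 ms.
Transmission budget = 1.27 − 0.230392 = 1.03961 ms.
R ≥ L / t_tx = 376 bits / 0.00103961 s = 361.7 kbps.

361.7 kbps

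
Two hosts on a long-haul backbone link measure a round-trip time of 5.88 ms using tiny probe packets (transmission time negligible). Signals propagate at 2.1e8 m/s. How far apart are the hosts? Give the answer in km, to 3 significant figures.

One-way propagation = RTT/2 = 2.94 ms.
d = s × t = 210000000 × 0.00294 = 617 km.

617 km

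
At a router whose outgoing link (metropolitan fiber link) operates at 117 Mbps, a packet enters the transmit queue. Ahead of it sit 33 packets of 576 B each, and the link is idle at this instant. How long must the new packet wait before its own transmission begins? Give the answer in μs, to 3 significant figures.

1300 μs

Each queued packet: L/R = 4608/117000000 = 39.3846 μs.
33 queued → 1299.69 μs.
Queuing delay = 1300 μs.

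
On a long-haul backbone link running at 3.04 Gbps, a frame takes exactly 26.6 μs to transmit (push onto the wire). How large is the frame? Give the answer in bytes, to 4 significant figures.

L = R × t_tx = 3040000000 b/s × 2.66e-05 s = 80864 bits.
In bytes: 80864 / 8 = 10110 bytes.

10110 bytes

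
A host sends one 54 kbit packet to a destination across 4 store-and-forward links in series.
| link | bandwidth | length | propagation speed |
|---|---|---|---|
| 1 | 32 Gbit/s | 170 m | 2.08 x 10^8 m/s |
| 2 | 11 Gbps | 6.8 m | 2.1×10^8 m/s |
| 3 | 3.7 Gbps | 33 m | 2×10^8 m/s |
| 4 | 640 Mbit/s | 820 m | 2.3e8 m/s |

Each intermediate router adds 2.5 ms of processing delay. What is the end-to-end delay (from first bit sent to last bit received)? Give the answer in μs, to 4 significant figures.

L = 54000 bits.
Transmission delays (L/R per hop): 1.6875, 4.90909, 14.5946, 84.375 μs; sum = 105.566 μs.
Propagation delays (d/s per hop): 0.817308, 0.032381, 0.165, 3.56522 μs; sum = 4.57991 μs.
Processing at 3 router(s): 3 × 2.5 ms = 7500 μs.
End-to-end = 7610 μs.

7610 μs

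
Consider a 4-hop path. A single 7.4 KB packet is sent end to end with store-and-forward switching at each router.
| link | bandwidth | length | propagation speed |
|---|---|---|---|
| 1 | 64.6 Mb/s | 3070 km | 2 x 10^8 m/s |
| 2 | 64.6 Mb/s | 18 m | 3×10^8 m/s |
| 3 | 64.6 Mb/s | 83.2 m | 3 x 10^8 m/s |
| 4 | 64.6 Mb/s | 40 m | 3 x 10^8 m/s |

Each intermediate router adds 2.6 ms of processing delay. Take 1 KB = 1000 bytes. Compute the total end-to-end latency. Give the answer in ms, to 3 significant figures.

26.8 ms

L = 59200 bits.
Transmission delay per hop = L/R = 59200/6.46e+07 = 0.916409 ms; 4 hops → 3.66563 ms.
Propagation delays (d/s per hop): 15.35, 6e-05, 0.000277333, 0.000133333 ms; sum = 15.3505 ms.
Processing at 3 router(s): 3 × 2.6 ms = 7.8 ms.
End-to-end = 26.8 ms.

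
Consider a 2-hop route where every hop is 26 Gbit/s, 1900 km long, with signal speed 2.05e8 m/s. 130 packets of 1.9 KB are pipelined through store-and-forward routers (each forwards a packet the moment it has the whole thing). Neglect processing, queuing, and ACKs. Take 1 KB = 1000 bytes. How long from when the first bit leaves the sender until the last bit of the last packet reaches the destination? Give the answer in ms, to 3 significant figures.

Per-hop transmission t_tx = L/R = 15200/26000000000 = 0.000584615 ms.
Per-hop propagation t_prop = 1900000/2.05e+08 = 9.26829 ms.
Pipeline fill: first packet needs 2·t_tx to clear all hops; remaining 129 packets each add one t_tx.
Total = (2+130-1)·t_tx + 2·t_prop = 131·0.000584615 + 2·9.26829 = 18.6 ms.

18.6 ms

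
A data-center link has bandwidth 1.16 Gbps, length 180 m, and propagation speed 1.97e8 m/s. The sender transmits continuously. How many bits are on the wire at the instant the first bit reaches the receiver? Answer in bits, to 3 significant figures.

1060 bits

Propagation delay = 180 / 197000000 = 9.13706e-07 s.
BDP = R × t_prop = 1160000000 × 9.13706e-07 = 1059.9 bits.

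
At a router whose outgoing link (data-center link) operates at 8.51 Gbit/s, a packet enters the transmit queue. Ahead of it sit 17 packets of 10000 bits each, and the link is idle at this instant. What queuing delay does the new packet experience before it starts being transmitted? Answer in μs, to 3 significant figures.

Each queued packet: L/R = 10000/8510000000 = 1.17509 μs.
17 queued → 19.9765 μs.
Queuing delay = 20.0 μs.

20.0 μs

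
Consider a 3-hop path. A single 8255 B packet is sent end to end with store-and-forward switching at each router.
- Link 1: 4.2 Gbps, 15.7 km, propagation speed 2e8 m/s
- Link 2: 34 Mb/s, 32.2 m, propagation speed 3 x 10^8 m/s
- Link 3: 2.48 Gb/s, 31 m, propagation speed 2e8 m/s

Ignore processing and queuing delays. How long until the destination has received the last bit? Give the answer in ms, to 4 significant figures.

2.063 ms

L = 8255 × 8 = 66040 bits.
Transmission delays (L/R per hop): 0.0157238, 1.94235, 0.026629 ms; sum = 1.98471 ms.
Propagation delays (d/s per hop): 0.0785, 0.000107333, 0.000155 ms; sum = 0.0787623 ms.
End-to-end = 2.063 ms.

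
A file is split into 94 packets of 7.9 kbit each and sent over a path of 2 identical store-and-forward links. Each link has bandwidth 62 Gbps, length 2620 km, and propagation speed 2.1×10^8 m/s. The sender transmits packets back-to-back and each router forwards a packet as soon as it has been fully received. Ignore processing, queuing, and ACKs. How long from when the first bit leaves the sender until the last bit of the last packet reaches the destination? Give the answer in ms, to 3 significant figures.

25.0 ms

Per-hop transmission t_tx = L/R = 7900/62000000000 = 0.000127419 ms.
Per-hop propagation t_prop = 2620000/210000000 = 12.4762 ms.
Pipeline fill: first packet needs 2·t_tx to clear all hops; remaining 93 packets each add one t_tx.
Total = (2+94-1)·t_tx + 2·t_prop = 95·0.000127419 + 2·12.4762 = 25.0 ms.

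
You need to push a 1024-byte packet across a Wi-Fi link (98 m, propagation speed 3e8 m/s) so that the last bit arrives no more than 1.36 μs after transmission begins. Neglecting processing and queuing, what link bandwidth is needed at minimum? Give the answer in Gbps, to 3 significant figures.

L = 8192 bits.
Propagation delay = 98 / 300000000 = 0.326667 μs.
Transmission budget = 1.36 − 0.326667 = 1.03333 μs.
R ≥ L / t_tx = 8192 bits / 1.03333e-06 s = 7.93 Gbps.

7.93 Gbps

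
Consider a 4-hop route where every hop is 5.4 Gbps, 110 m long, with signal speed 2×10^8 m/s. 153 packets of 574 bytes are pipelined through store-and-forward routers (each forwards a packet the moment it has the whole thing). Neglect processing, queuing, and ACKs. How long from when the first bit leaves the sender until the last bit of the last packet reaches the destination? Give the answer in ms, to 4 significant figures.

Per-hop transmission t_tx = L/R = 4592/5400000000 = 0.00085037 ms.
Per-hop propagation t_prop = 110/200000000 = 0.00055 ms.
Pipeline fill: first packet needs 4·t_tx to clear all hops; remaining 152 packets each add one t_tx.
Total = (4+153-1)·t_tx + 4·t_prop = 156·0.00085037 + 4·0.00055 = 0.1349 ms.

0.1349 ms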